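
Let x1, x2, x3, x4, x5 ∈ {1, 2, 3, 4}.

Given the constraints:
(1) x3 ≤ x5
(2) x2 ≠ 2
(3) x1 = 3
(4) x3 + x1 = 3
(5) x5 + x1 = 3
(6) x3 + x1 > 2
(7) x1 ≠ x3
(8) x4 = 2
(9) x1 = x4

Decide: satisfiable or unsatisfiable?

Unsatisfiable

Constraint 3 fixes x1 = 3 and constraint 8 fixes x4 = 2, but constraint 9 requires x1 = x4. Since 3 ≠ 2, contradiction.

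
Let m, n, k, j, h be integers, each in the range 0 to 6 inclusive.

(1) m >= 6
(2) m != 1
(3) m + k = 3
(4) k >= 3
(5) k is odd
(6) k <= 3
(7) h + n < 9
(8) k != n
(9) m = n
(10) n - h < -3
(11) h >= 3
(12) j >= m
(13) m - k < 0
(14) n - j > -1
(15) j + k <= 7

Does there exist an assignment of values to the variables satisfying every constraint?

Unsatisfiable

From constraints 1 and 12: j ≥ m ≥ 6. From constraint 4: k ≥ 3. Hence j + k ≥ 9. But constraint 15 requires j + k ≤ 7, and 7 < 9. Contradiction.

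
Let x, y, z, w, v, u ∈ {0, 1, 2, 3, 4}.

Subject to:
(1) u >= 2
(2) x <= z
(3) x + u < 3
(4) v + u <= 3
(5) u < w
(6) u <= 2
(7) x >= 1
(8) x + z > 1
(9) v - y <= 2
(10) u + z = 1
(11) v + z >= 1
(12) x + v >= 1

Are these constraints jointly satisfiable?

From constraint 1: u ≥ 2. From constraints 2 and 7: z ≥ x ≥ 1. Hence u + z ≥ 3. But constraint 10 requires u + z = 1, and 1 < 3. Contradiction.

Unsatisfiable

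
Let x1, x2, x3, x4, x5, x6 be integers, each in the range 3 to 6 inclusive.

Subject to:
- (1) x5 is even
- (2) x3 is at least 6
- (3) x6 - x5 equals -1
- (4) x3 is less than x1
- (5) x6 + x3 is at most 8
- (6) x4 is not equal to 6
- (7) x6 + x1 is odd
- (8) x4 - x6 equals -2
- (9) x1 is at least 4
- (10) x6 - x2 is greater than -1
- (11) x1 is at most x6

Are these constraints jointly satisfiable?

From constraints 9 and 11: x6 ≥ x1 ≥ 4. From constraint 2: x3 ≥ 6. Hence x6 + x3 ≥ 10. But constraint 5 requires x6 + x3 ≤ 8, and 8 < 10. Contradiction.

Unsatisfiable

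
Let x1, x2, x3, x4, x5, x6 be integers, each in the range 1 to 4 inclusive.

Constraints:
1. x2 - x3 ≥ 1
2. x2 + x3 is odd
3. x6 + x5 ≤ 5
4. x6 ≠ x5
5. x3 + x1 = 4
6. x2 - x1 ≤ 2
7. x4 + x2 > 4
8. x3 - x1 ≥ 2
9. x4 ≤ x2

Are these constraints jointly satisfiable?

Constraints 1, 6, and 8 give x1 − x2 ≥ -2, x2 − x3 ≥ 1, x3 − x1 ≥ 2.
Adding all 3 inequalities: the left sides telescope to 0, and the right sides sum to (-2) + 1 + 2 = 1. So 0 ≥ 1, which is false.

Unsatisfiable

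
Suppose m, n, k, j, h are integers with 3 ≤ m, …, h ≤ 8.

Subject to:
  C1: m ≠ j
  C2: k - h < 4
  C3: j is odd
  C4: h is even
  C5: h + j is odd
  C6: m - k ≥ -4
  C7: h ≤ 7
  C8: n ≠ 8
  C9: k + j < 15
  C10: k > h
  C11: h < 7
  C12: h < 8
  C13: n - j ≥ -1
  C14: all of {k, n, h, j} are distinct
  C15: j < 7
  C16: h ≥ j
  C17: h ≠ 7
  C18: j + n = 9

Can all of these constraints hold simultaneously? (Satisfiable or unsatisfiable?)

Try m = 4, n = 4, k = 8, j = 5, h = 6.
Check constraint 2: k - h = 2; constraint 6: m - k = -4. The remaining constraints are straightforward to verify.

Satisfiable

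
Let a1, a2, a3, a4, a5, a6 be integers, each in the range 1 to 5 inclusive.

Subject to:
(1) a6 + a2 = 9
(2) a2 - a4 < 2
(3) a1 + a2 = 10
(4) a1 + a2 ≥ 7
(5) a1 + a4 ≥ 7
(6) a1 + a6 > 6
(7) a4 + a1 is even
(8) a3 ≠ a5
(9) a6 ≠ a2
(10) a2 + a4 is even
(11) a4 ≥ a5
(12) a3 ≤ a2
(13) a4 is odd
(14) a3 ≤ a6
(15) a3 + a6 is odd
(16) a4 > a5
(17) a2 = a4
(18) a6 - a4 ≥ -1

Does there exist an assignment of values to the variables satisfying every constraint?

Take a1 = 5, a2 = 5, a3 = 1, a4 = 5, a5 = 2, a6 = 4. Then constraint 1: a6 + a2 = 9; constraint 2: a2 - a4 = 0, and every other listed constraint is also met.

Satisfiable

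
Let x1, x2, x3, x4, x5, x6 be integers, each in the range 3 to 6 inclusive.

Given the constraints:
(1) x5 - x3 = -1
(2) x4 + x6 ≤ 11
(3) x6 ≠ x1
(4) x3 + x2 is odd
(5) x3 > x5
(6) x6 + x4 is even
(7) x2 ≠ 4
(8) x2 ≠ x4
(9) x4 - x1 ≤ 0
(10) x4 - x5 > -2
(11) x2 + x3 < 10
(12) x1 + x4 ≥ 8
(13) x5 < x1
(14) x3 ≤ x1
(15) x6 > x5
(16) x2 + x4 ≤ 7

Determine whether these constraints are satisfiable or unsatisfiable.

Setting (x1, x2, x3, x4, x5, x6) = (4, 3, 4, 4, 3, 6) satisfies everything: constraint 1: x5 - x3 = -1; constraint 2: x4 + x6 = 10, and the others follow.

Satisfiable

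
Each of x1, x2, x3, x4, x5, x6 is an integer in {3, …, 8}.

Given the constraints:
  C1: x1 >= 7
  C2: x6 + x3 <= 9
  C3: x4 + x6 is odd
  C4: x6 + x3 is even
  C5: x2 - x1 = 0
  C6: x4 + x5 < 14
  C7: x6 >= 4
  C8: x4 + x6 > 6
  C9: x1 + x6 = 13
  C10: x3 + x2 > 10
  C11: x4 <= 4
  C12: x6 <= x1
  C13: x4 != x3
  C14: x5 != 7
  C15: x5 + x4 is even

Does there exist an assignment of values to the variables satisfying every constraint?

Satisfiable

The assignment x1 = 8, x2 = 8, x3 = 3, x4 = 4, x5 = 8, x6 = 5 works:
  constraint 2 holds since x6 + x3 = 8.
  constraint 5 holds since x2 - x1 = 0.
  constraint 6 holds since x4 + x5 = 12.
The rest check out directly.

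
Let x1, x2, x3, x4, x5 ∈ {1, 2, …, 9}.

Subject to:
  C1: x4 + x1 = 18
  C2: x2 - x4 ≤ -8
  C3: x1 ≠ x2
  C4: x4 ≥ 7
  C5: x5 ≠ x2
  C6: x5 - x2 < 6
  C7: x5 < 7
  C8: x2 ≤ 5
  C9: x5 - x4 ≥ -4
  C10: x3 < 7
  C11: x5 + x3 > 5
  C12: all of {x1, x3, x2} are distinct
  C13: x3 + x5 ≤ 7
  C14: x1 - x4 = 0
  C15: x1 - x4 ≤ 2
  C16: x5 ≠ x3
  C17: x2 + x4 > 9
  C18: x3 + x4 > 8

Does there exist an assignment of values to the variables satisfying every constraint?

Take x1 = 9, x2 = 1, x3 = 2, x4 = 9, x5 = 5. Then constraint 1: x4 + x1 = 18; constraint 2: x2 - x4 = -8; constraint 6: x5 - x2 = 4, and every other listed constraint is also met.

Satisfiable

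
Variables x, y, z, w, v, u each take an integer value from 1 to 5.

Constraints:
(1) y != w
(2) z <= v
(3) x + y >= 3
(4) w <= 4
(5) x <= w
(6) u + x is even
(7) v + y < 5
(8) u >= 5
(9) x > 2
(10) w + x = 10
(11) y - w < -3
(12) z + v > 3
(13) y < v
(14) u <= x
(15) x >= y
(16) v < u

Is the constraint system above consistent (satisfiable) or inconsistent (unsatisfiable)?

From constraints 8 and 14: x ≥ u and u ≥ 5, so x ≥ 5. From constraints 4 and 5: x ≤ w and w ≤ 4, so x ≤ 4. But 4 < 5, so no value of x works.

Unsatisfiable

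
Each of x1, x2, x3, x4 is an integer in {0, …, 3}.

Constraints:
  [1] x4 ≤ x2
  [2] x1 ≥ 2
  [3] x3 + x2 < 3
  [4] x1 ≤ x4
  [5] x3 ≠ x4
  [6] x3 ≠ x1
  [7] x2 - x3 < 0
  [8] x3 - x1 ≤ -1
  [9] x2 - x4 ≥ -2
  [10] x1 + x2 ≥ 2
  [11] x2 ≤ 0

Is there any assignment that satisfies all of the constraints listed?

From constraints 2 and 4: x4 ≥ x1 and x1 ≥ 2, so x4 ≥ 2. From constraints 1 and 11: x4 ≤ x2 and x2 ≤ 0, so x4 ≤ 0. But 0 < 2, so no value of x4 works.

Unsatisfiable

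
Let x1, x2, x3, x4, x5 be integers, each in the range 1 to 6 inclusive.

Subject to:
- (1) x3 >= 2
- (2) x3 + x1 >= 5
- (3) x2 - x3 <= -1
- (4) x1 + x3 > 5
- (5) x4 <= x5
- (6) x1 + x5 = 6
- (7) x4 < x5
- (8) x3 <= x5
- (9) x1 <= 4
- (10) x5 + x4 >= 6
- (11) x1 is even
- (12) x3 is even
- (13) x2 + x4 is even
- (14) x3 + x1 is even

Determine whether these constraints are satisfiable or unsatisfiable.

Satisfiable

Take x1 = 2, x2 = 2, x3 = 4, x4 = 2, x5 = 4. Then constraint 2: x3 + x1 = 6; constraint 3: x2 - x3 = -2; constraint 4: x1 + x3 = 6, and every other listed constraint is also met.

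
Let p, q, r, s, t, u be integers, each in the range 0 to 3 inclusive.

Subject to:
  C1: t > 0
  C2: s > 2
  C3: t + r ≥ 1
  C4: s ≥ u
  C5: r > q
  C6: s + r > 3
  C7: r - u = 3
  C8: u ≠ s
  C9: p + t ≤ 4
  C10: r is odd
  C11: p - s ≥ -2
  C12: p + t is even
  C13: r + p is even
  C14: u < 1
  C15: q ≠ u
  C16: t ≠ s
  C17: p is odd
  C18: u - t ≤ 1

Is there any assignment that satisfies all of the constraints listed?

Take p = 1, q = 1, r = 3, s = 3, t = 1, u = 0. Then constraint 3: t + r = 4; constraint 6: s + r = 6, and every other listed constraint is also met.

Satisfiable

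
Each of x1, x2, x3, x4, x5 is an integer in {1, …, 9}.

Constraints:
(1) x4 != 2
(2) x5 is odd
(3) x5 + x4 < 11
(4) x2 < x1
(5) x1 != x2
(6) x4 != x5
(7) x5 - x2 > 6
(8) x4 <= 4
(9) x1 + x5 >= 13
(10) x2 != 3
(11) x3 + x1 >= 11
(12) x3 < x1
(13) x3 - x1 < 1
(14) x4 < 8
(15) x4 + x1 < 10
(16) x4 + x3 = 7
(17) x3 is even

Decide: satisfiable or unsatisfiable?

Satisfiable

The assignment x1 = 7, x2 = 1, x3 = 6, x4 = 1, x5 = 9 works:
  constraint 3 holds since x5 + x4 = 10.
  constraint 7 holds since x5 - x2 = 8.
  constraint 9 holds since x1 + x5 = 16.
The rest check out directly.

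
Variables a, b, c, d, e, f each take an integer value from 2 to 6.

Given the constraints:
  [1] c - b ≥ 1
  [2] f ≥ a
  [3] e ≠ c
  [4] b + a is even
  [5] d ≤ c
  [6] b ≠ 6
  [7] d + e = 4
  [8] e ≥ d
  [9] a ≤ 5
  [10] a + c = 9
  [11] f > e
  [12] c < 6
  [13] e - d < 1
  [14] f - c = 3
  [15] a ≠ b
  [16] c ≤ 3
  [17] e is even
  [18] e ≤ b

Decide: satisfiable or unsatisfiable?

From constraint 9: a ≤ 5. From constraint 16: c ≤ 3. Hence a + c ≤ 8. But constraint 10 requires a + c = 9, and 9 > 8. Contradiction.

Unsatisfiable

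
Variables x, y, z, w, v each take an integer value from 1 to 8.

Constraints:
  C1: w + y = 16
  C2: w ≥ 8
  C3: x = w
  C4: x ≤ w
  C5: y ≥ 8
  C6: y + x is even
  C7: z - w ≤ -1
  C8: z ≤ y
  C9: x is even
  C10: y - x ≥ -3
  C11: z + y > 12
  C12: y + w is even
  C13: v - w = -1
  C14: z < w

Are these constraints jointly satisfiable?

Try x = 8, y = 8, z = 7, w = 8, v = 7.
Check constraint 1: w + y = 16; constraint 7: z - w = -1; constraint 10: y - x = 0. The remaining constraints are straightforward to verify.

Satisfiable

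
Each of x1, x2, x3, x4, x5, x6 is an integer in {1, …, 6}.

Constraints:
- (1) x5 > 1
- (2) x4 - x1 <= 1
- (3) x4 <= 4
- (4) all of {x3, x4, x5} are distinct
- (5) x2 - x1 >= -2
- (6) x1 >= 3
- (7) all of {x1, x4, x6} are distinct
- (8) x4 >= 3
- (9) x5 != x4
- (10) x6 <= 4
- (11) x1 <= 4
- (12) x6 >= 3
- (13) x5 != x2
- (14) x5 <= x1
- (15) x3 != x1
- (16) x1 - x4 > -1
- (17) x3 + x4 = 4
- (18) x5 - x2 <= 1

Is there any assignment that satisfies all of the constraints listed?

Unsatisfiable

Constraints 3, 6, 8, 10, 11, and 12 confine each of x1, x4, x6 to the 2 values {3, 4}.
Constraint 7 requires all 3 of them to be distinct, but only 2 values are available — impossible by the pigeonhole principle.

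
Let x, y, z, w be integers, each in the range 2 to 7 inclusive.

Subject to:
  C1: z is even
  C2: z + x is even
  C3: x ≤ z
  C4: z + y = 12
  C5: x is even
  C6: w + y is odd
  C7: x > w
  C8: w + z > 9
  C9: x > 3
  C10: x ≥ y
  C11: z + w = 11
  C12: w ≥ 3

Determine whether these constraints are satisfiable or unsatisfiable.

Satisfiable

Try x = 6, y = 6, z = 6, w = 5.
Check constraint 4: z + y = 12; constraint 8: w + z = 11. The remaining constraints are straightforward to verify.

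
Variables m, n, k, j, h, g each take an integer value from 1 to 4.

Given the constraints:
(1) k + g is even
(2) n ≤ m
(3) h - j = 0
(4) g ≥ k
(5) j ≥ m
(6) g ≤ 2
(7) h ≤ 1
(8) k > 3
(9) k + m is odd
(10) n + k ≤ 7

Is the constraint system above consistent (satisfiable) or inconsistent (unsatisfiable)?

From constraint 8: k ≥ 4. From constraints 4 and 6: k ≤ g and g ≤ 2, so k ≤ 2. But 2 < 4, so no value of k works.

Unsatisfiable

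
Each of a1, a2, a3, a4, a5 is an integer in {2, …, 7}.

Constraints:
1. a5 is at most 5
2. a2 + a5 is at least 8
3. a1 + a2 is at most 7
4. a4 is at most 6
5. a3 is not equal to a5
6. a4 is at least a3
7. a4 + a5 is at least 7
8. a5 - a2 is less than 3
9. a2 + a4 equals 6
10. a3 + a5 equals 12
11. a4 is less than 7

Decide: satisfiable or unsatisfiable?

From constraints 4 and 6: a3 ≤ a4 ≤ 6. From constraint 1: a5 ≤ 5. Hence a3 + a5 ≤ 11. But constraint 10 requires a3 + a5 = 12, and 12 > 11. Contradiction.

Unsatisfiable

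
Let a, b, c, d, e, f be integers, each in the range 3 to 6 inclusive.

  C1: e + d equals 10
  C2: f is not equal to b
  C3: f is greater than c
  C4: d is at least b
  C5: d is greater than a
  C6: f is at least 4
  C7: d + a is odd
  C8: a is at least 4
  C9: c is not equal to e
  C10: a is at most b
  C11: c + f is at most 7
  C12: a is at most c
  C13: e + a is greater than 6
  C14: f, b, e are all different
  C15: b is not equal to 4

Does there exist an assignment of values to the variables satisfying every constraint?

Unsatisfiable

From constraints 8 and 12: c ≥ a ≥ 4. From constraint 6: f ≥ 4. Hence c + f ≥ 8. But constraint 11 requires c + f ≤ 7, and 7 < 8. Contradiction.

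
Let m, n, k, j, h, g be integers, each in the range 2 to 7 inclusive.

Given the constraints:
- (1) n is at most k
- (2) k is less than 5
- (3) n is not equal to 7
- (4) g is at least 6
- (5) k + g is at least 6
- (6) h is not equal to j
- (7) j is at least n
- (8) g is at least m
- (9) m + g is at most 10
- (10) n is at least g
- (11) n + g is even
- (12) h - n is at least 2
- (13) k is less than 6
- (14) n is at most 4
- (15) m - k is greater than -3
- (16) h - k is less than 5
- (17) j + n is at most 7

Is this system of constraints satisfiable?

Unsatisfiable

From constraint 4: g ≥ 6. From constraints 10 and 14: g ≤ n and n ≤ 4, so g ≤ 4. But 4 < 6, so no value of g works.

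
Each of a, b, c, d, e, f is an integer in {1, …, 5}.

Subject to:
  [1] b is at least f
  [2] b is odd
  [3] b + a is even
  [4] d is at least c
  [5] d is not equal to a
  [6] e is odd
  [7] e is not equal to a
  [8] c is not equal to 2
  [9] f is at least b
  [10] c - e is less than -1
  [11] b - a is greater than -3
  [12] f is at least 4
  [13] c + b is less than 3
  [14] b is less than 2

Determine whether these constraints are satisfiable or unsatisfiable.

From constraints 1 and 12: b ≥ f and f ≥ 4, so b ≥ 4. From constraint 14: b ≤ 1. But 1 < 4, so no value of b works.

Unsatisfiable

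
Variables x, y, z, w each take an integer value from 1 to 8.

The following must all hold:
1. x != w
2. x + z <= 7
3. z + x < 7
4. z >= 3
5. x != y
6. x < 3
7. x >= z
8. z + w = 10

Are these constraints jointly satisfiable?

From constraints 4 and 7: x ≥ z and z ≥ 3, so x ≥ 3. From constraint 6: x ≤ 2. But 2 < 3, so no value of x works.

Unsatisfiable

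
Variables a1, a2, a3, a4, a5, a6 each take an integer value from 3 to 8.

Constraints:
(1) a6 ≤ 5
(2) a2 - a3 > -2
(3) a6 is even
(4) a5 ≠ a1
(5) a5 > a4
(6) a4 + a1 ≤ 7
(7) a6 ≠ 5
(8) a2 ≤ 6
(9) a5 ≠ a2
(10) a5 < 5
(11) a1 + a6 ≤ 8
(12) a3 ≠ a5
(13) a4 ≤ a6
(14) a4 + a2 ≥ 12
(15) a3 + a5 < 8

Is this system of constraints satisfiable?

Unsatisfiable

From constraints 1 and 13: a4 ≤ a6 ≤ 5. From constraint 8: a2 ≤ 6. Hence a4 + a2 ≤ 11. But constraint 14 requires a4 + a2 ≥ 12, and 12 > 11. Contradiction.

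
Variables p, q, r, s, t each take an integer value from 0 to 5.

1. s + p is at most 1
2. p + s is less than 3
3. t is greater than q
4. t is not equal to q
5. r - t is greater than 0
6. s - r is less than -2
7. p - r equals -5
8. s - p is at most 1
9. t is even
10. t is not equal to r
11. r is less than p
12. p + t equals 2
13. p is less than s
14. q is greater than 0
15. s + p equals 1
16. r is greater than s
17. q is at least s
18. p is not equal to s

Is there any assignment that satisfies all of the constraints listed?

Constraints 3, 5, 11, 13, and 17 give q < t, t < r, r < p, p < s, s ≤ q. Chaining: q < t < r < p < s ≤ q, which forces q < q — impossible.

Unsatisfiable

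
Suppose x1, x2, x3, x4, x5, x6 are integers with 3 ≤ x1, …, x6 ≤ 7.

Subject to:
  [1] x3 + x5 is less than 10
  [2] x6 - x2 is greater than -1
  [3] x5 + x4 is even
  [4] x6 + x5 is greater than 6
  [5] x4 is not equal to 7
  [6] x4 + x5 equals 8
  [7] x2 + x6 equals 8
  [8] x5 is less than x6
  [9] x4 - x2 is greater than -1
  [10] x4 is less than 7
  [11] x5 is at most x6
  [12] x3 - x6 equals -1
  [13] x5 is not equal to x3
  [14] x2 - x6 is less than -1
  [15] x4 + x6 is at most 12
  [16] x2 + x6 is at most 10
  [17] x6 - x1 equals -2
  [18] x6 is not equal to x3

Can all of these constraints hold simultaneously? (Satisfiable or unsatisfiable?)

Take x1 = 7, x2 = 3, x3 = 4, x4 = 5, x5 = 3, x6 = 5. Then constraint 1: x3 + x5 = 7; constraint 2: x6 - x2 = 2, and every other listed constraint is also met.

Satisfiable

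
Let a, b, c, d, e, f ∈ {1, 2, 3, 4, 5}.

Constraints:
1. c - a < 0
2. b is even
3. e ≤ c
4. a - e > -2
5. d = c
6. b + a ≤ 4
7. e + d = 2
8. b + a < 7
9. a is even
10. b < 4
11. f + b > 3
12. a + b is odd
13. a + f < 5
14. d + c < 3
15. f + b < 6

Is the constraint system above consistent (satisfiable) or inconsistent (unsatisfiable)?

Constraint 9 makes a even and constraint 2 makes b even, so a + b must be even. Constraint 12 says a + b is odd — contradiction.

Unsatisfiable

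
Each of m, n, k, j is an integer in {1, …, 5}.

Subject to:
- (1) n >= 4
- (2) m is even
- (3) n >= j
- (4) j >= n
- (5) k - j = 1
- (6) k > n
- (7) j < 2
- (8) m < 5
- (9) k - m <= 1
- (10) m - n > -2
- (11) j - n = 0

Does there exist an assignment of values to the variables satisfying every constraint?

From constraints 1 and 4: j ≥ n and n ≥ 4, so j ≥ 4. From constraint 7: j ≤ 1. But 1 < 4, so no value of j works.

Unsatisfiable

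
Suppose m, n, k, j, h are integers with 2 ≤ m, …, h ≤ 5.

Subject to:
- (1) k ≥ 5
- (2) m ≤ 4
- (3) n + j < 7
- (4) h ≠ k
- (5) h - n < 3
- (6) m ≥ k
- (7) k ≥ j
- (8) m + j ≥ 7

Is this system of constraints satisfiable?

From constraints 1 and 6: m ≥ k and k ≥ 5, so m ≥ 5. From constraint 2: m ≤ 4. But 4 < 5, so no value of m works.

Unsatisfiable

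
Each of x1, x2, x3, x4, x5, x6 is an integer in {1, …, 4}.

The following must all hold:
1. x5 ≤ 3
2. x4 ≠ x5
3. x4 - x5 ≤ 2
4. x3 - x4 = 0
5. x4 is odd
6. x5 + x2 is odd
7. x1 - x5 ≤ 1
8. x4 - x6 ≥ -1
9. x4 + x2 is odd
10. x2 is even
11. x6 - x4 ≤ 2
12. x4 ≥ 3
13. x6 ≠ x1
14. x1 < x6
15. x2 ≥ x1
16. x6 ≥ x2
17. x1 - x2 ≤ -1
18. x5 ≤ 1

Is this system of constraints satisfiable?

Take x1 = 1, x2 = 2, x3 = 3, x4 = 3, x5 = 1, x6 = 3. Then constraint 3: x4 - x5 = 2; constraint 4: x3 - x4 = 0, and every other listed constraint is also met.

Satisfiable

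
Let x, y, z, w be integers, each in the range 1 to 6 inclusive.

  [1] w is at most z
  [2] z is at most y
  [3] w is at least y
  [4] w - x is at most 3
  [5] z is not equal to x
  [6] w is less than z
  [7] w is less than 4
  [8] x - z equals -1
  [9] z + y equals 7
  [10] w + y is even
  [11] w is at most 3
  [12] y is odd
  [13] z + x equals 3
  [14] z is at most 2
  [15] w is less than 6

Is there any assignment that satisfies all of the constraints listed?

From constraint 14: z ≤ 2. From constraints 3 and 11: y ≤ w ≤ 3. Hence z + y ≤ 5. But constraint 9 requires z + y = 7, and 7 > 5. Contradiction.

Unsatisfiable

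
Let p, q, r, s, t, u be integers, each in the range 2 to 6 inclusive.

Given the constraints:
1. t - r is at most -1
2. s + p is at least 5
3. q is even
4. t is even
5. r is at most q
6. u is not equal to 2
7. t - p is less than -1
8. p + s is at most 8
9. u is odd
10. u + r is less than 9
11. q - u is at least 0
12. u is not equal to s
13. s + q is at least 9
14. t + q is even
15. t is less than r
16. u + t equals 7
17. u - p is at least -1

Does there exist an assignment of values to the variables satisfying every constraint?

Satisfiable

Try p = 5, q = 6, r = 3, s = 3, t = 2, u = 5.
Check constraint 1: t - r = -1; constraint 2: s + p = 8. The remaining constraints are straightforward to verify.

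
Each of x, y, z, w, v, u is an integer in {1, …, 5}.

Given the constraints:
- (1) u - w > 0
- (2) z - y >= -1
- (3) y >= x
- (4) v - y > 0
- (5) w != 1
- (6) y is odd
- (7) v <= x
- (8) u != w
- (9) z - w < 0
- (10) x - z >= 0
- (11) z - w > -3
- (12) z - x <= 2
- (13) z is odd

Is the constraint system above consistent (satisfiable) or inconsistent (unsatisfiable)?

Constraints 3, 4, and 7 give v ≤ x, x ≤ y, y < v. Chaining: v ≤ x ≤ y < v, which forces v < v — impossible.

Unsatisfiable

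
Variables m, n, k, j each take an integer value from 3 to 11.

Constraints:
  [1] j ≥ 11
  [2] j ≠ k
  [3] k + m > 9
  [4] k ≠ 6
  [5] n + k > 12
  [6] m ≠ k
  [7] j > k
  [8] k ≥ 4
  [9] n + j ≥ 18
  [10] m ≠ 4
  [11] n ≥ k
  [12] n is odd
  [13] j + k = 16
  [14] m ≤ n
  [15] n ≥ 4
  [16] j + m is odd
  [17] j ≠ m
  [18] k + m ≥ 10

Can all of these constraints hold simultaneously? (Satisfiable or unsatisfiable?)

The assignment m = 6, n = 9, k = 5, j = 11 works:
  constraint 3 holds since k + m = 11.
  constraint 5 holds since n + k = 14.
The rest check out directly.

Satisfiable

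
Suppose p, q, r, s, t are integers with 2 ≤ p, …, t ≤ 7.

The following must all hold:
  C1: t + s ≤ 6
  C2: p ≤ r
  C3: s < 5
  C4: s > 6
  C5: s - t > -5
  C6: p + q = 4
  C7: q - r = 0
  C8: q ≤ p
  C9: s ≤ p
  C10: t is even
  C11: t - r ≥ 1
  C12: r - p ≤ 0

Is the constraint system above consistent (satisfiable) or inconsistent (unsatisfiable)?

Unsatisfiable

From constraint 4: s ≥ 7. From constraint 3: s ≤ 4. But 4 < 7, so no value of s works.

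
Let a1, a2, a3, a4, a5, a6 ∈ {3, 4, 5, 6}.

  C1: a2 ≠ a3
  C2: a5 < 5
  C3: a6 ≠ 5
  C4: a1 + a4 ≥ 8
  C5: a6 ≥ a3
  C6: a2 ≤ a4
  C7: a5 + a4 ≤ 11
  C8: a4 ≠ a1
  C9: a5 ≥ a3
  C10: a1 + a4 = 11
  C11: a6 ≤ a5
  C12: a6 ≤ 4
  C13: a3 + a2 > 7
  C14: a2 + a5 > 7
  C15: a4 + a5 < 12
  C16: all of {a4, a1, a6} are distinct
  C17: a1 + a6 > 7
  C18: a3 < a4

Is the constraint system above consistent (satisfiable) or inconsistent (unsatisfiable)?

Satisfiable

One satisfying assignment is a1 = 5, a2 = 6, a3 = 3, a4 = 6, a5 = 4, a6 = 4.
For the less obvious constraints — constraint 4: a1 + a4 = 11; constraint 7: a5 + a4 = 10; constraint 10: a1 + a4 = 11 — and the others hold by inspection.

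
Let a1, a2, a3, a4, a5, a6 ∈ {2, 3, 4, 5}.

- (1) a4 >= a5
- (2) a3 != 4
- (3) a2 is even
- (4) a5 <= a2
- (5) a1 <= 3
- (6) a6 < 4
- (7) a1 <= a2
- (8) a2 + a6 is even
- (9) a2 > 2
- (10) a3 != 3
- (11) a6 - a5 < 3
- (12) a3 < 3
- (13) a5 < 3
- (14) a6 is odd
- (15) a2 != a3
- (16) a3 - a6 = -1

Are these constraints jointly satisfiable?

Unsatisfiable

Constraint 3 makes a2 even and constraint 14 makes a6 odd, so a2 + a6 must be odd. Constraint 8 says a2 + a6 is even — contradiction.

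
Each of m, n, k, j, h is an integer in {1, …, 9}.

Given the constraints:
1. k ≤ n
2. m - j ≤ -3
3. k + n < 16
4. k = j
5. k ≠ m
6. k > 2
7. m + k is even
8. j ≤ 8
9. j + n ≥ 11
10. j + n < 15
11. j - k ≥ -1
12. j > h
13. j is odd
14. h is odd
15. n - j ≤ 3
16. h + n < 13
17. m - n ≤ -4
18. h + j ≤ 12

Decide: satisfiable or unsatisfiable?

Satisfiable

Try m = 3, n = 7, k = 7, j = 7, h = 5.
Check constraint 2: m - j = -4; constraint 3: k + n = 14; constraint 9: j + n = 14. The remaining constraints are straightforward to verify.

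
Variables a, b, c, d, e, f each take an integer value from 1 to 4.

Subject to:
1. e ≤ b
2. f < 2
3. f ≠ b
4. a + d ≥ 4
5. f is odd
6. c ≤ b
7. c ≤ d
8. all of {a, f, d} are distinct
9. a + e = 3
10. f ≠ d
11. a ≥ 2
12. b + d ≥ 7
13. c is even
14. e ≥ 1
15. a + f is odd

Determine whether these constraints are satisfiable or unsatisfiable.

Take a = 2, b = 3, c = 2, d = 4, e = 1, f = 1. Then constraint 4: a + d = 6; constraint 9: a + e = 3; constraint 12: b + d = 7, and every other listed constraint is also met.

Satisfiable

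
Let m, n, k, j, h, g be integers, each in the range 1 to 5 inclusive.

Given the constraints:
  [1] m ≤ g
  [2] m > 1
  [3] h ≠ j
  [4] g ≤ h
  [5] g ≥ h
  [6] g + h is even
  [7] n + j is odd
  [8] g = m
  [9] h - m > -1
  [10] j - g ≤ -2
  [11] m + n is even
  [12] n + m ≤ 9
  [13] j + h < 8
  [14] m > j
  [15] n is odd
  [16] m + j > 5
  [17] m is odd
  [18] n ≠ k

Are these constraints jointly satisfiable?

Setting (m, n, k, j, h, g) = (5, 3, 5, 2, 5, 5) satisfies everything: constraint 9: h - m = 0; constraint 10: j - g = -3; constraint 12: n + m = 8, and the others follow.

Satisfiable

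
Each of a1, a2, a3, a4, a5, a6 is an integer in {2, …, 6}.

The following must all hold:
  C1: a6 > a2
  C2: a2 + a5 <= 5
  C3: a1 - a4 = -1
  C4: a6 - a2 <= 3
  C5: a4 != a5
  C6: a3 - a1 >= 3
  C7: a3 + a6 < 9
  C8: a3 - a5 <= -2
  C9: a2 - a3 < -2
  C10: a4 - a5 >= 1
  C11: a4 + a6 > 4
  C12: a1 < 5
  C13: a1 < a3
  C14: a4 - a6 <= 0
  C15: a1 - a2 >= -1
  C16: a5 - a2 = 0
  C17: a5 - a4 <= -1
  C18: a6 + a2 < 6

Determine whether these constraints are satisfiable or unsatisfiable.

Constraints 4, 6, 8, 10, 14, and 15 give a1 − a2 ≥ -1, a2 − a6 ≥ -3, a6 − a4 ≥ 0, a4 − a5 ≥ 1, a5 − a3 ≥ 2, a3 − a1 ≥ 3.
Adding all 6 inequalities: the left sides telescope to 0, and the right sides sum to (-1) + (-3) + 0 + 1 + 2 + 3 = 2. So 0 ≥ 2, which is false.

Unsatisfiable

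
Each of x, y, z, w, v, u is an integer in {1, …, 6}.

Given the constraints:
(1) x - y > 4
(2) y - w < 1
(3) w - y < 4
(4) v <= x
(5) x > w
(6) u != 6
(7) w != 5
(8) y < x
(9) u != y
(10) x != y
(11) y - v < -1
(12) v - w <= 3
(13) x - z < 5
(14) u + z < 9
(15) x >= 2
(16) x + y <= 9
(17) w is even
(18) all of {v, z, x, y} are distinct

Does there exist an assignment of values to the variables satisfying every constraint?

The assignment x = 6, y = 1, z = 2, w = 2, v = 4, u = 5 works:
  constraint 1 holds since x - y = 5.
  constraint 2 holds since y - w = -1.
The rest check out directly.

Satisfiable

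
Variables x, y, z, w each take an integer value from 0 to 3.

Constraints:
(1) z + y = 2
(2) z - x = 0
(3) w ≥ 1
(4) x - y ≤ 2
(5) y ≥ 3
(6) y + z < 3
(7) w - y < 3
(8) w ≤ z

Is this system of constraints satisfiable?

From constraints 3 and 8: z ≥ w ≥ 1. From constraint 5: y ≥ 3. Hence z + y ≥ 4. But constraint 1 requires z + y = 2, and 2 < 4. Contradiction.

Unsatisfiable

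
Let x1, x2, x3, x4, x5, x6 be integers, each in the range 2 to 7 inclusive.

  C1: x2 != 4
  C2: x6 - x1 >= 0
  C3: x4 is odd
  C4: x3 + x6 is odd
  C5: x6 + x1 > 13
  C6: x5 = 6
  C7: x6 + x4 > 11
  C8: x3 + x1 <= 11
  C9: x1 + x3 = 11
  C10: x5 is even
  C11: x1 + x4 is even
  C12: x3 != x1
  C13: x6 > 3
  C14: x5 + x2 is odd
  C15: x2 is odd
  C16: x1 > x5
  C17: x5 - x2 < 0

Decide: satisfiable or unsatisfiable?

Setting (x1, x2, x3, x4, x5, x6) = (7, 7, 4, 7, 6, 7) satisfies everything: constraint 2: x6 - x1 = 0; constraint 5: x6 + x1 = 14, and the others follow.

Satisfiable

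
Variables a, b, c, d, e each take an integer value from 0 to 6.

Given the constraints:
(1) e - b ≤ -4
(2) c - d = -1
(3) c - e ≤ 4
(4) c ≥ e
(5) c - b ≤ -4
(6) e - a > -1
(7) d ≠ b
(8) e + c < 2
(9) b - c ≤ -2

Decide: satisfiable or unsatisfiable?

Constraints 1, 3, and 9 give b − e ≥ 4, e − c ≥ -4, c − b ≥ 2.
Adding all 3 inequalities: the left sides telescope to 0, and the right sides sum to 4 + (-4) + 2 = 2. So 0 ≥ 2, which is false.

Unsatisfiable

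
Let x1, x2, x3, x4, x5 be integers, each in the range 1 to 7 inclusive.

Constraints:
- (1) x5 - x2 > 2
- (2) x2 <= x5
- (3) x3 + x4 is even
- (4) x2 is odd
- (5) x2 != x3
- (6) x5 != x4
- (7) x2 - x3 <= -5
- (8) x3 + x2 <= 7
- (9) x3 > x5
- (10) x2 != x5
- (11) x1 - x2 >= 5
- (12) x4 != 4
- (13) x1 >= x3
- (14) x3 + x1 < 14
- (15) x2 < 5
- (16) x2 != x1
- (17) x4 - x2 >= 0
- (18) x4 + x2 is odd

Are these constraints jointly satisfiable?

Satisfiable

Setting (x1, x2, x3, x4, x5) = (6, 1, 6, 2, 5) satisfies everything: constraint 1: x5 - x2 = 4; constraint 7: x2 - x3 = -5; constraint 8: x3 + x2 = 7, and the others follow.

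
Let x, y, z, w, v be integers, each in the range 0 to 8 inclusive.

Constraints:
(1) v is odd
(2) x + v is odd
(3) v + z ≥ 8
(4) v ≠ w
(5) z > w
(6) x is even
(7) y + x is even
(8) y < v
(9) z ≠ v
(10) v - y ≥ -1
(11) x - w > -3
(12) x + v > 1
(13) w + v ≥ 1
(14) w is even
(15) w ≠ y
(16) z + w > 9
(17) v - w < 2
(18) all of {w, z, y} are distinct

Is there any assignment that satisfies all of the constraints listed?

One satisfying assignment is x = 2, y = 0, z = 8, w = 2, v = 1.
For the less obvious constraints — constraint 3: v + z = 9; constraint 10: v - y = 1; constraint 11: x - w = 0 — and the others hold by inspection.

Satisfiable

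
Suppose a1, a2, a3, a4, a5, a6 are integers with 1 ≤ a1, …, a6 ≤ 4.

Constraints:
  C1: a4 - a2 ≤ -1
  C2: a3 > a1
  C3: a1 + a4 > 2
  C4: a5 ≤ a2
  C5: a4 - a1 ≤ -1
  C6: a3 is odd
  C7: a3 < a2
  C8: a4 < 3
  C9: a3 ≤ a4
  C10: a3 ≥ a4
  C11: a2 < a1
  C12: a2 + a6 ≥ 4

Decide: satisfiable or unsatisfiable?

Constraints 1, 2, 9, and 11 give a3 ≤ a4, a4 < a2, a2 < a1, a1 < a3. Chaining: a3 ≤ a4 < a2 < a1 < a3, which forces a3 < a3 — impossible.

Unsatisfiable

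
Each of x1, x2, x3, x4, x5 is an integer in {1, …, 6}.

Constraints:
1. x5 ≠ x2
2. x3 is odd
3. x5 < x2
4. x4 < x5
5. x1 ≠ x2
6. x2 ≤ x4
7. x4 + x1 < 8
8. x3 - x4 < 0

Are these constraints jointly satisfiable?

Constraints 3, 4, and 6 give x5 < x2, x2 ≤ x4, x4 < x5. Chaining: x5 < x2 ≤ x4 < x5, which forces x5 < x5 — impossible.

Unsatisfiable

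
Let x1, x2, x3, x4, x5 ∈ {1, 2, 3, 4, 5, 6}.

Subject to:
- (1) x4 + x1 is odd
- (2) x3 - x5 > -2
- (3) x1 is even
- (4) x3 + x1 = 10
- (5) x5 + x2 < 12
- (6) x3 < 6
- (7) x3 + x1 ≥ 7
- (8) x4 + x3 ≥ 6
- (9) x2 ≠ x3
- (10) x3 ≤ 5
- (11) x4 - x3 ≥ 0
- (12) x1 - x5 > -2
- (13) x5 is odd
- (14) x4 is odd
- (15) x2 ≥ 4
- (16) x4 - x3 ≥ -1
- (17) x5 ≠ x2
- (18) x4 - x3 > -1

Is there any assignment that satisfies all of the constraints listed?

Satisfiable

Setting (x1, x2, x3, x4, x5) = (6, 6, 4, 5, 5) satisfies everything: constraint 2: x3 - x5 = -1; constraint 4: x3 + x1 = 10; constraint 5: x5 + x2 = 11, and the others follow.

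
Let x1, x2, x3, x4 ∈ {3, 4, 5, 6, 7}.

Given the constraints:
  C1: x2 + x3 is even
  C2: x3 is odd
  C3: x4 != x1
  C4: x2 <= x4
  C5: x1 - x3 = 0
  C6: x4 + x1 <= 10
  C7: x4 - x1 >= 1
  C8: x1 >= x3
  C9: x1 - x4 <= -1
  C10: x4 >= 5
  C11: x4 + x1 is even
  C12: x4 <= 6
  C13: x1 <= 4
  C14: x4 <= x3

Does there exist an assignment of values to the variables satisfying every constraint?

Unsatisfiable

From constraints 10 and 14: x3 ≥ x4 and x4 ≥ 5, so x3 ≥ 5. From constraints 8 and 13: x3 ≤ x1 and x1 ≤ 4, so x3 ≤ 4. But 4 < 5, so no value of x3 works.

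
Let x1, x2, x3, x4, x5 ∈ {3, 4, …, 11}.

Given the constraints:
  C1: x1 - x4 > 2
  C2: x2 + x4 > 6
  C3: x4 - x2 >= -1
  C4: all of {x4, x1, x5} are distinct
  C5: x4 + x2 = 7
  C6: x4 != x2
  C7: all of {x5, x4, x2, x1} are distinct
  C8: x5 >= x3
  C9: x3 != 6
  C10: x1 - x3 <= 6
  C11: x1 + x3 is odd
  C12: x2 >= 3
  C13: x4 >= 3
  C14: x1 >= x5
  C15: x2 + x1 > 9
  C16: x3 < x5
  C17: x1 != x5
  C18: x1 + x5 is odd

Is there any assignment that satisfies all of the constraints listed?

Satisfiable

Try x1 = 8, x2 = 3, x3 = 3, x4 = 4, x5 = 5.
Check constraint 1: x1 - x4 = 4; constraint 2: x2 + x4 = 7. The remaining constraints are straightforward to verify.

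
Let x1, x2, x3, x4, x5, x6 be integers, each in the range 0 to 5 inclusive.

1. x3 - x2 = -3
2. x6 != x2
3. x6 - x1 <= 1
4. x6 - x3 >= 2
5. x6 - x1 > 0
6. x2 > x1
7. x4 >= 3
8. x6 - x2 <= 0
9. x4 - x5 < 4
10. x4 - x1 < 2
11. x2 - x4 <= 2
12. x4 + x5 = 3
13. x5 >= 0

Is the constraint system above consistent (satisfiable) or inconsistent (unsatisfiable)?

The assignment x1 = 2, x2 = 4, x3 = 1, x4 = 3, x5 = 0, x6 = 3 works:
  constraint 1 holds since x3 - x2 = -3.
  constraint 3 holds since x6 - x1 = 1.
  constraint 4 holds since x6 - x3 = 2.
The rest check out directly.

Satisfiable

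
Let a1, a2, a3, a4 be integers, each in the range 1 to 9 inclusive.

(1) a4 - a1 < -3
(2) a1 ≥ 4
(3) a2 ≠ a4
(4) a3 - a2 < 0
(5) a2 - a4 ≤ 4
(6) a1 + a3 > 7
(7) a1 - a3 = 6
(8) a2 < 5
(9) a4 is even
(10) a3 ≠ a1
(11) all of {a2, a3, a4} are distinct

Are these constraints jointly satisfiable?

The assignment a1 = 7, a2 = 4, a3 = 1, a4 = 2 works:
  constraint 1 holds since a4 - a1 = -5.
  constraint 4 holds since a3 - a2 = -3.
The rest check out directly.

Satisfiable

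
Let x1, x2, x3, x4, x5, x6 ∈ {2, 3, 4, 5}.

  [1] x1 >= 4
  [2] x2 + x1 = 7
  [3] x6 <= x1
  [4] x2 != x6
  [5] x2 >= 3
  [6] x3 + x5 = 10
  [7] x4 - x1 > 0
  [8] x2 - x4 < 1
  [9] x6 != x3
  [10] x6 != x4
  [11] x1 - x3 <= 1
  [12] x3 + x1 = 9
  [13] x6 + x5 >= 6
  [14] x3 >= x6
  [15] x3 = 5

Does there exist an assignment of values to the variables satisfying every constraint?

Satisfiable

One satisfying assignment is x1 = 4, x2 = 3, x3 = 5, x4 = 5, x5 = 5, x6 = 4.
For the less obvious constraints — constraint 2: x2 + x1 = 7; constraint 6: x3 + x5 = 10; constraint 7: x4 - x1 = 1 — and the others hold by inspection.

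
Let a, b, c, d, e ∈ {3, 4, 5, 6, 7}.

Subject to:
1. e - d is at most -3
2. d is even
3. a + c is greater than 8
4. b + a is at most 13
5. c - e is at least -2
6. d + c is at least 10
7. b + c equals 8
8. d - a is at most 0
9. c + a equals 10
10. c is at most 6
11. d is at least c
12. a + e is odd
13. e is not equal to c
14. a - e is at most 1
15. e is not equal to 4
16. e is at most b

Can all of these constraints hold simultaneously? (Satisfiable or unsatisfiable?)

Unsatisfiable

Constraints 1, 8, and 14 give d − e ≥ 3, e − a ≥ -1, a − d ≥ 0.
Adding all 3 inequalities: the left sides telescope to 0, and the right sides sum to 3 + (-1) + 0 = 2. So 0 ≥ 2, which is false.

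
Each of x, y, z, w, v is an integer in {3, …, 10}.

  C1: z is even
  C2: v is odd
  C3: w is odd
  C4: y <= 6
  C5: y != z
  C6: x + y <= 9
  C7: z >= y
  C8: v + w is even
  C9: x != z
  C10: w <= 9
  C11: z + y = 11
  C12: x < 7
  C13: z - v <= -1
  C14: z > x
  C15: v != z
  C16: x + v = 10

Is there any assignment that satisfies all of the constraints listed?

Satisfiable

Setting (x, y, z, w, v) = (3, 5, 6, 7, 7) satisfies everything: constraint 6: x + y = 8; constraint 11: z + y = 11, and the others follow.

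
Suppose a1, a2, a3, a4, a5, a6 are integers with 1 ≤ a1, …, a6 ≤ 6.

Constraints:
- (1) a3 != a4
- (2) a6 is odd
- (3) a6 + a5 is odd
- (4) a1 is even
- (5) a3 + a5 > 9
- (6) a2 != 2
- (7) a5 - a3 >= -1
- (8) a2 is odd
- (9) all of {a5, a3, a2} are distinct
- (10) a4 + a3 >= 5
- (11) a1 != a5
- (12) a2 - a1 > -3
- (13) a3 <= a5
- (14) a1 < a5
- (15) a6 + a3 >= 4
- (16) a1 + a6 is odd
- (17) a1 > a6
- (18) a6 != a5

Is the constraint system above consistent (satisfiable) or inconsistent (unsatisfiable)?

Try a1 = 2, a2 = 1, a3 = 5, a4 = 1, a5 = 6, a6 = 1.
Check constraint 5: a3 + a5 = 11; constraint 7: a5 - a3 = 1. The remaining constraints are straightforward to verify.

Satisfiable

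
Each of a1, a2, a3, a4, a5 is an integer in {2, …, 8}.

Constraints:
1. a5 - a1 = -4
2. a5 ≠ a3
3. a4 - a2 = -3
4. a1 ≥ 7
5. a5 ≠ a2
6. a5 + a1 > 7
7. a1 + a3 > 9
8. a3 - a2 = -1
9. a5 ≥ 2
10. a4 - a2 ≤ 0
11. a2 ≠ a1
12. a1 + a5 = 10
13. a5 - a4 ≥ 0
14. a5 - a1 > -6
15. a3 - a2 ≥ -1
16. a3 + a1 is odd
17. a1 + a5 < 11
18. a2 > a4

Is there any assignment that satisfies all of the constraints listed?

Try a1 = 7, a2 = 5, a3 = 4, a4 = 2, a5 = 3.
Check constraint 1: a5 - a1 = -4; constraint 3: a4 - a2 = -3. The remaining constraints are straightforward to verify.

Satisfiable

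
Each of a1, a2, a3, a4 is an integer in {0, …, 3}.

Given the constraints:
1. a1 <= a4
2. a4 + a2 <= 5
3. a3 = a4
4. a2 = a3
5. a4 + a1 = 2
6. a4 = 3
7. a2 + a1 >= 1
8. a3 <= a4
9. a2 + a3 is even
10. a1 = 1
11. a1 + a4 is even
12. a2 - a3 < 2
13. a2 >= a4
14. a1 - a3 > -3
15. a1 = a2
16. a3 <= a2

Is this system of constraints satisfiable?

Constraint 10 fixes a1 = 1 and constraint 6 fixes a4 = 3. Constraints 3, 4, and 15 give a1 = a2 = a3 = a4, so a1 = a4. But 1 ≠ 3 — contradiction.

Unsatisfiable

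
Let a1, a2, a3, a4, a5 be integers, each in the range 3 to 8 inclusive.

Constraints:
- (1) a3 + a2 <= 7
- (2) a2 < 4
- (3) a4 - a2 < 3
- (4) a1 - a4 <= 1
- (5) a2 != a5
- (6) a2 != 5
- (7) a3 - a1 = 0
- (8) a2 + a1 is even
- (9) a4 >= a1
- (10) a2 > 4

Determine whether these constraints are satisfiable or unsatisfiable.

From constraint 10: a2 ≥ 5. From constraint 2: a2 ≤ 3. But 3 < 5, so no value of a2 works.

Unsatisfiable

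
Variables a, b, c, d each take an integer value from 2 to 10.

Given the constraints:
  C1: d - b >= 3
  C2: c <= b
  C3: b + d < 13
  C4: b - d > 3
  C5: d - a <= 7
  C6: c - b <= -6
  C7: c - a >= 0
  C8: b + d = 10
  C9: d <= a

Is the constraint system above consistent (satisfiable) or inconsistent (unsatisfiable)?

Constraints 1, 5, 6, and 7 give b − c ≥ 6, c − a ≥ 0, a − d ≥ -7, d − b ≥ 3.
Adding all 4 inequalities: the left sides telescope to 0, and the right sides sum to 6 + 0 + (-7) + 3 = 2. So 0 ≥ 2, which is false.

Unsatisfiable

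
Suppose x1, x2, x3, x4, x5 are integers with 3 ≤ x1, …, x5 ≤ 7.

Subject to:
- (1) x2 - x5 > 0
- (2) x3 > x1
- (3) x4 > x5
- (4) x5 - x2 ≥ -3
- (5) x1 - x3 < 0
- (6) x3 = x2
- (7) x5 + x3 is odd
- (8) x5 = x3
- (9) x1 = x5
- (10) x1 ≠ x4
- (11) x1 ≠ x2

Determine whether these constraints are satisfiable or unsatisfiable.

From constraints 6, 8, and 9, x1 = x5 = x3 = x2, so x1 = x2. But constraint 11 says x1 ≠ x2. Contradiction.

Unsatisfiable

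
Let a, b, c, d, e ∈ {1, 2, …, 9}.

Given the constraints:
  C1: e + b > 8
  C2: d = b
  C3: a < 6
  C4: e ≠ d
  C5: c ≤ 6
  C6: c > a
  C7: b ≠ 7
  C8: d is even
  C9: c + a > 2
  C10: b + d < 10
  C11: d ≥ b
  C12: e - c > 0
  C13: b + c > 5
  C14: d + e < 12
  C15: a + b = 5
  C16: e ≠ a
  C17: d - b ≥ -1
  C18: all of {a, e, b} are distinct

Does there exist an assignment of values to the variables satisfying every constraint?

Satisfiable

The assignment a = 1, b = 4, c = 4, d = 4, e = 7 works:
  constraint 1 holds since e + b = 11.
  constraint 9 holds since c + a = 5.
  constraint 10 holds since b + d = 8.
The rest check out directly.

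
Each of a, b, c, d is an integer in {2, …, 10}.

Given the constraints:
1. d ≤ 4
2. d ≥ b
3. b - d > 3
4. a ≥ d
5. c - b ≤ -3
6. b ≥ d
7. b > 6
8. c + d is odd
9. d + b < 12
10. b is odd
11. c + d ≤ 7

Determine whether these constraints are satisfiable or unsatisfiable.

Unsatisfiable

From constraint 7: b ≥ 7. From constraints 1 and 2: b ≤ d and d ≤ 4, so b ≤ 4. But 4 < 7, so no value of b works.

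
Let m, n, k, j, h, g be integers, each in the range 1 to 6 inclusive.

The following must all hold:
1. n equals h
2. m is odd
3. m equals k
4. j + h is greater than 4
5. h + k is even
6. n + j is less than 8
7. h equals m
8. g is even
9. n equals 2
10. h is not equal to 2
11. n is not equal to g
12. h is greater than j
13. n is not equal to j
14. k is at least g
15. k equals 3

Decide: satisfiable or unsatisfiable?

Unsatisfiable

Constraint 9 fixes n = 2 and constraint 15 fixes k = 3. Constraints 1, 3, and 7 give n = h = m = k, so n = k. But 2 ≠ 3 — contradiction.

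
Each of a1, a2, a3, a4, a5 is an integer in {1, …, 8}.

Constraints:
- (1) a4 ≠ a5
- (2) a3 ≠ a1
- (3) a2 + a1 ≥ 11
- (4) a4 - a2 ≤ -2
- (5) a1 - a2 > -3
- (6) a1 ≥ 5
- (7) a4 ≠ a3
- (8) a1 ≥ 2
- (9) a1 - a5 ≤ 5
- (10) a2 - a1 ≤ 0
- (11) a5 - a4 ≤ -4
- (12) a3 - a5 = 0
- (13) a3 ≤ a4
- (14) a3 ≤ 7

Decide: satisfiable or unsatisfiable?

Unsatisfiable

Constraints 4, 9, 10, and 11 give a4 − a5 ≥ 4, a5 − a1 ≥ -5, a1 − a2 ≥ 0, a2 − a4 ≥ 2.
Adding all 4 inequalities: the left sides telescope to 0, and the right sides sum to 4 + (-5) + 0 + 2 = 1. So 0 ≥ 1, which is false.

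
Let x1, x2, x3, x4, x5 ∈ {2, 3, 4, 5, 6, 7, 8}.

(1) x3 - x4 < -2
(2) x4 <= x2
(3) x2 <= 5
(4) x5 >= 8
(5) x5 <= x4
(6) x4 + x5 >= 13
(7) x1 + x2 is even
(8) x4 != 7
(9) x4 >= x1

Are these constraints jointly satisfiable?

Unsatisfiable

From constraints 4 and 5: x4 ≥ x5 and x5 ≥ 8, so x4 ≥ 8. From constraints 2 and 3: x4 ≤ x2 and x2 ≤ 5, so x4 ≤ 5. But 5 < 8, so no value of x4 works.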